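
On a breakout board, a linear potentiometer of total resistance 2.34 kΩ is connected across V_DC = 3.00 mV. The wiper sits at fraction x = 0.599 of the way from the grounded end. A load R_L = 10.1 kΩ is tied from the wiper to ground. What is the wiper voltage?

Split the track: R_lower = x·R_p = 1.402 kΩ, R_upper = (1−x)·R_p = 0.9383 kΩ.
(x·R_p) ‖ R_L = 1.231 kΩ.
V_out = 3.00 × 1.231/(0.9383 + 1.231) = 1.702 mV.
(Unloaded: V_out = x·V_DC = 1.80 mV.)

V_out ≈ 1.70 mV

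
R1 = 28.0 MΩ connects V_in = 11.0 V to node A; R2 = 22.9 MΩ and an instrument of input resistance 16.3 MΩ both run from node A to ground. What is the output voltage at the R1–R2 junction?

V_out ≈ 2.79 V

The load sits in parallel with R2, giving an effective lower resistance R2' = R2·R_L/(R2+R_L) = 9.522 MΩ.
Now apply the divider: V_out = 11.0 × 0.2538 = 2.792 V.
(Unloaded it would be 4.95 V; the load pulls it down.)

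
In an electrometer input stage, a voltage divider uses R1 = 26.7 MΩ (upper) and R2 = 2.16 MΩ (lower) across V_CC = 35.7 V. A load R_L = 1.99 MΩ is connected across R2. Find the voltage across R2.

V_out ≈ 1.33 V

First combine the lower leg with the load: R2 ‖ R_L = 1.036 MΩ.
Voltage divider with the loaded lower leg: V_out = 35.7 × 1.036/(26.7 + 1.036) = 35.7 × 0.03734 = 1.333 V.
(Unloaded it would be 2.67 V; the load pulls it down.)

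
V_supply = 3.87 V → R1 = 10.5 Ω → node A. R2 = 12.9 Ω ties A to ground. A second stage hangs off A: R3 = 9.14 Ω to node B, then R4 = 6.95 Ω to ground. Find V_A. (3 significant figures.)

V_A ≈ 1.57 V

Node A sees R2 in parallel with the series input of stage 2, R3 + R4 = 16.09 Ω.
R2 ‖ (R3+R4) = 7.160 Ω.
First divider: V_A = V_supply · 7.160/(10.5 + 7.160) = 1.569 V.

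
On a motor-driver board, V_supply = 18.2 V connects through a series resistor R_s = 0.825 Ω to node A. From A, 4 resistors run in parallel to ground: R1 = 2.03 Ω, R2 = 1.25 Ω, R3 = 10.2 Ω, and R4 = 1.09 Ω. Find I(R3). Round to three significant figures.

Combine the parallel branches: R_p = (1/2.03 + 1/1.25 + 1/10.2 + 1/1.09)⁻¹ = 0.4333 Ω.
Node voltage V_A = V_supply · R_p/(R_s + R_p) = 18.2 × 0.3443 = 6.267 V.
Branch current I = V_A/R3 = 6.267/10.2 = 0.6144 A.

I ≈ 0.614 A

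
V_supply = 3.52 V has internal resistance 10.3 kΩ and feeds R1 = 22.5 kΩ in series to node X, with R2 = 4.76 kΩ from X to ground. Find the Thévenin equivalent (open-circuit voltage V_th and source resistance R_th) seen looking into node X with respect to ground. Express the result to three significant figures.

R1' = 10.3 + 22.5 = 32.80 kΩ (source resistance + R1).
V_th is the unloaded tap voltage: V_supply · R2/(R1'+R2) = 3.52 × 0.1267 = 0.4461 V.
Looking into X with the source shorted: R_th = R1'·R2/(R1'+R2) = 32.80 × 4.76/37.56 = 4.157 kΩ.

V_th ≈ 0.446 V, R_th ≈ 4.16 kΩ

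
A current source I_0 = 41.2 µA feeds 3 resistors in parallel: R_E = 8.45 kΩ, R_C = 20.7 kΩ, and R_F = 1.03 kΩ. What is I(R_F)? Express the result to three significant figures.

Conductances: ΣG = 1/8.45 + 1/20.7 + 1/1.03 = 1.138 (1/kΩ).
By the current-divider rule, I = I_0 · G_k/ΣG = 41.2 × 0.8535 = 35.16 µA.

I ≈ 35.2 µA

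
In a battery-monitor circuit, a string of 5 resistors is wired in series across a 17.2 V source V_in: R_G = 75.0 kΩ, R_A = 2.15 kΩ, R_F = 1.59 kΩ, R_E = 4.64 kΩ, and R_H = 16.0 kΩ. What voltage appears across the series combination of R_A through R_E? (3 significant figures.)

V ≈ 1.45 V

ΣR = 75.0 + 2.15 + 1.59 + 4.64 + 16.0 = 99.38 kΩ.
R_{R_A..R_E} = 2.15 + 1.59 + 4.64 = 8.380 kΩ.
Voltage divider: V = V_in · (8.380 / 99.38) = 17.2 × 0.08432 = 1.450 V.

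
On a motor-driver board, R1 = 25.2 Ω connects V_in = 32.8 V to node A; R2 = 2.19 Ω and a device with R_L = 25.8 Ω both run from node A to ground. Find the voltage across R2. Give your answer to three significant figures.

The load sits in parallel with R2, giving an effective lower resistance R2' = R2·R_L/(R2+R_L) = 2.019 Ω.
Then V_out = V_in · R2'/(R1 + R2') = 32.8 × 2.019/27.22 = 2.433 V.
(Unloaded it would be 2.62 V; the load pulls it down.)

V_out ≈ 2.43 V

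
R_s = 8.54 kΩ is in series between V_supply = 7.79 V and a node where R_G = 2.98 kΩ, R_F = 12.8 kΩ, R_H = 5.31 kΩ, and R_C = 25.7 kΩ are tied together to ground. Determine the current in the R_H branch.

I ≈ 0.227 mA

Combine the parallel branches: R_p = (1/2.98 + 1/12.8 + 1/5.31 + 1/25.7)⁻¹ = 1.560 kΩ.
V_A = 7.79 × 1.560/10.10 = 1.203 V.
I(R_H) = V_A / R_H = 1.203/5.31 = 0.2266 mA.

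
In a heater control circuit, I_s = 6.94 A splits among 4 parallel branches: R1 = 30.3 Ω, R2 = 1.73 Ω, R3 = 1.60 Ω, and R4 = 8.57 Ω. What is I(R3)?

Total conductance ΣG = 1/30.3 + 1/1.73 + 1/1.60 + 1/8.57 = 1.353 (units of 1/Ω).
By the current-divider rule, I = I_s · G_k/ΣG = 6.94 × 0.4620 = 3.206 A.

I ≈ 3.21 A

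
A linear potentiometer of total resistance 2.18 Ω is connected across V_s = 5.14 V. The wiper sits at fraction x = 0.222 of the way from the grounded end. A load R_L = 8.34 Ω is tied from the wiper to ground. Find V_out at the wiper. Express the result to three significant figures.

Lower segment x·R_p = 0.4840 Ω; upper segment (1−x)·R_p = 1.696 Ω.
(x·R_p) ‖ R_L = 0.4574 Ω.
Loaded-divider output: V_out = 5.14 × 0.2124 = 1.092 V.

V_out ≈ 1.09 V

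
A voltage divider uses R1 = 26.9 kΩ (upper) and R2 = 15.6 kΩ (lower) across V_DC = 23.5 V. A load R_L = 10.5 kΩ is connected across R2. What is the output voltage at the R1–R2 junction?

The load sits in parallel with R2, giving an effective lower resistance R2' = R2·R_L/(R2+R_L) = 6.276 kΩ.
Now apply the divider: V_out = 23.5 × 0.1892 = 4.445 V.

V_out ≈ 4.45 V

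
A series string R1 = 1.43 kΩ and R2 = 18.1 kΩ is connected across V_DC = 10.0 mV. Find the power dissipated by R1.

ΣR = 19.53 kΩ → I = 10.0/19.53 = 0.5120 µA.
P = I²R = 0.2622 × 1.43 = 0.3749 nW.

P ≈ 0.375 nW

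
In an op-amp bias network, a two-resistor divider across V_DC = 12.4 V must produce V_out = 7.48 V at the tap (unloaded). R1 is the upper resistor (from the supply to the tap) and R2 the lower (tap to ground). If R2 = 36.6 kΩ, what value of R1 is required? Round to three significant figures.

R1 ≈ 24.1 kΩ

The divider ratio is R2/(R1+R2) = 7.48/12.4 = 0.6032.
Rearranging, R1 = R2·(1−k)/k = 36.6 × 0.6578 = 24.07 kΩ.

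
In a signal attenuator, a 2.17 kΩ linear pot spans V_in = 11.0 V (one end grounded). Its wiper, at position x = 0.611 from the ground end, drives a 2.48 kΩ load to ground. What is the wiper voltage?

V_out ≈ 5.56 V

Split the track: R_lower = x·R_p = 1.326 kΩ, R_upper = (1−x)·R_p = 0.8441 kΩ.
R_L loads the lower segment: effective lower R = 0.8640 kΩ.
V_out = 11.0 × 0.8640/(0.8441 + 0.8640) = 5.564 V.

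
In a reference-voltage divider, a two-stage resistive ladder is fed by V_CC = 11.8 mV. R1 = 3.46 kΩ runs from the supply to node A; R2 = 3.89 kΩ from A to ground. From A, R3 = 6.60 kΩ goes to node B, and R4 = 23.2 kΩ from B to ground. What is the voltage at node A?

The second stage (R3 + R4 = 29.80 kΩ) loads node A in parallel with R2.
Effective lower resistance at A: R2 ‖ 29.80 = 3.441 kΩ.
V_A = 11.8 × 3.441/(3.46 + 3.441) = 5.884 mV.

V_A ≈ 5.88 mV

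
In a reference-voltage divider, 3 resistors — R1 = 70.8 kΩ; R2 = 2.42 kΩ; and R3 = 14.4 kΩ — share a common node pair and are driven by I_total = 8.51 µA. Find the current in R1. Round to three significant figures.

I ≈ 0.242 µA

ΣG = 1/70.8 + 1/2.42 + 1/14.4 = 0.4968.
By the current-divider rule, I = I_total · G_k/ΣG = 8.51 × 0.02843 = 0.2419 µA.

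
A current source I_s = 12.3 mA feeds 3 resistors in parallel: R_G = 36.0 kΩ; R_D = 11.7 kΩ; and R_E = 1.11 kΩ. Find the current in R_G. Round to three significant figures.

Total conductance ΣG = 1/36.0 + 1/11.7 + 1/1.11 = 1.014 (units of 1/kΩ).
By the current-divider rule, I = I_s · G_k/ΣG = 12.3 × 0.02739 = 0.3369 mA.

I ≈ 0.337 mA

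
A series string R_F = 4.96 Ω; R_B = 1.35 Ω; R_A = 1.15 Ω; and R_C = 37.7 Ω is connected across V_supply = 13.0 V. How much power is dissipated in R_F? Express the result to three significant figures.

The common current is I = 13.0/45.16 = 0.2879 A.
P = I²R = 0.08287 × 4.96 = 0.4110 W.

P ≈ 0.411 W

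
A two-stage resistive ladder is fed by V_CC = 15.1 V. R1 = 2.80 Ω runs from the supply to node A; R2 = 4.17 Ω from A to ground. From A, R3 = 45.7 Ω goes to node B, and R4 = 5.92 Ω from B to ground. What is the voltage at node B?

V_B ≈ 1.00 V

The second stage (R3 + R4 = 51.62 Ω) loads node A in parallel with R2.
R2 ‖ (R3+R4) = 3.858 Ω.
First divider: V_A = V_CC · 3.858/(2.80 + 3.858) = 8.750 V.
Stage 2 is unloaded, so V_B = V_A · R4/(R3+R4) = 8.750 × 5.92/51.62 = 1.003 V.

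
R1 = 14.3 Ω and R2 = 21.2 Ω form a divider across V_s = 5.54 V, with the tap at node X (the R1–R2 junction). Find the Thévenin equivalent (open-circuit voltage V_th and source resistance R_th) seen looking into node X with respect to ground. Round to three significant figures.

Open-circuit (no load on X): V_th = V_s · R2/(R1 + R2) = 5.54 × 21.2/(14.30 + 21.2) = 3.308 V.
Zeroing V_s shorts the top of R1 to ground, so R_th = R1 ‖ R2 = 8.540 Ω.

V_th ≈ 3.31 V, R_th ≈ 8.54 Ω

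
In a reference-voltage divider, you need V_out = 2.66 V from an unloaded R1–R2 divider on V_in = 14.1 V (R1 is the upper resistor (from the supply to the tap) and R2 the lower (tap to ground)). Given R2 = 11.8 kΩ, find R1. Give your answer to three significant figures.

The divider ratio is R2/(R1+R2) = 2.66/14.1 = 0.1887.
Rearranging, R1 = R2·(1−k)/k = 11.8 × 4.301 = 50.75 kΩ.

R1 ≈ 50.7 kΩ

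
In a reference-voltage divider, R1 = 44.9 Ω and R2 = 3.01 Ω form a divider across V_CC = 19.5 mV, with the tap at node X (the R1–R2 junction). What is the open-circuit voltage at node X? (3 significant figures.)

V_th is the unloaded tap voltage: V_CC · R2/(R1+R2) = 19.5 × 0.06283 = 1.225 mV.

V_th ≈ 1.23 mV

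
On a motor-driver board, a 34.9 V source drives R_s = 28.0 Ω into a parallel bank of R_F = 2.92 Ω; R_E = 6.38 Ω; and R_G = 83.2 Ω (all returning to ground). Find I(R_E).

Parallel bank: R_p = 1/(1/2.92 + 1/6.38 + 1/83.2) = 1.956 Ω.
V_A by voltage divider: V_A = 34.9 × 1.956/(28.0 + 1.956) = 2.279 V.
Branch current I = V_A/R_E = 2.279/6.38 = 0.3572 A.
(Check via current divider: I_total = 1.165 A; share G_k/ΣG = 0.3066 → same result.)

I ≈ 0.357 A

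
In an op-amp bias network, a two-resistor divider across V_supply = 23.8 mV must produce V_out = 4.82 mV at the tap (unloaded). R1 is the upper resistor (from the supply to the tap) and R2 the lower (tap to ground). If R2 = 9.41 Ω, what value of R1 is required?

R1 ≈ 37.1 Ω

V_out/V_supply = R2/(R1+R2) = 0.2025.
Rearranging, R1 = R2·(1−k)/k = 9.41 × 3.938 = 37.05 Ω.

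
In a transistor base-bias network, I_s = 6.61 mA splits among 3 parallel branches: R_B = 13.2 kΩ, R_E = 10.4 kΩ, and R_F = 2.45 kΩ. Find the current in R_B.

I ≈ 0.863 mA

Total conductance ΣG = 1/13.2 + 1/10.4 + 1/2.45 = 0.5801 (units of 1/kΩ).
By the current-divider rule, I = I_s · G_k/ΣG = 6.61 × 0.1306 = 0.8633 mA.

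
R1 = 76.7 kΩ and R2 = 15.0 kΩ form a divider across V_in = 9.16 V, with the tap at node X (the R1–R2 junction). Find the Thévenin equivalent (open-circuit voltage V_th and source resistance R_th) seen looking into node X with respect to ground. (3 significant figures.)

V_th ≈ 1.50 V, R_th ≈ 12.5 kΩ

V_th is the unloaded tap voltage: V_in · R2/(R1+R2) = 9.16 × 0.1636 = 1.498 V.
With V_in suppressed (replaced by a short), R_th = R1 ‖ R2 = (76.70 × 15.0)/(76.70 + 15.0) = 12.55 kΩ.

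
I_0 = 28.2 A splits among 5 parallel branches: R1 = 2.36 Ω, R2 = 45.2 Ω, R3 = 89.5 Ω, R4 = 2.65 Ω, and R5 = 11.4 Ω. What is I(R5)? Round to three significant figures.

I ≈ 2.68 A

ΣG = 1/2.36 + 1/45.2 + 1/89.5 + 1/2.65 + 1/11.4 = 0.9221.
R5 takes the fraction G_k/ΣG = 0.08772/0.9221 = 0.09513, so I = 28.2 × 0.09513 = 2.683 A.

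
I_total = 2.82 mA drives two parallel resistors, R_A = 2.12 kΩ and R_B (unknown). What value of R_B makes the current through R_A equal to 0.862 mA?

R_B ≈ 0.933 kΩ

The fraction through R_A equals R_B/(R_A+R_B).
0.862/2.82 = R_B/(R_A + R_B) → R_B = R_A · (0.3057)/(1 − 0.3057) = 2.12 × 0.4402 = 0.9333 kΩ.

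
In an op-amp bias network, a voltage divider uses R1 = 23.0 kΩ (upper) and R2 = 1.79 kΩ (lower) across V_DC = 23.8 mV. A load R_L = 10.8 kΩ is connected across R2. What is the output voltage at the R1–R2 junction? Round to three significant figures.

R2 ‖ R_L = (1.79 × 10.8)/(1.79 + 10.8) = 1.536 kΩ.
Voltage divider with the loaded lower leg: V_out = 23.8 × 1.536/(23.0 + 1.536) = 23.8 × 0.06258 = 1.489 mV.
(Unloaded it would be 1.72 mV; the load pulls it down.)

V_out ≈ 1.49 mV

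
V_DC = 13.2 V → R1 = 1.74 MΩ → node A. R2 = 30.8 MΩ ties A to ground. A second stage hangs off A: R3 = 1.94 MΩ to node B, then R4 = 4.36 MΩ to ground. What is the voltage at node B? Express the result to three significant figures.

Node A sees R2 in parallel with the series input of stage 2, R3 + R4 = 6.300 MΩ.
R2 ‖ (R3+R4) = 5.230 MΩ.
V_A = 13.2 × 5.230/(1.74 + 5.230) = 9.905 V.
Then the unloaded second divider: V_B = V_A × R4/(R3+R4) = 9.905 × 0.6921 = 6.855 V.

V_B ≈ 6.85 V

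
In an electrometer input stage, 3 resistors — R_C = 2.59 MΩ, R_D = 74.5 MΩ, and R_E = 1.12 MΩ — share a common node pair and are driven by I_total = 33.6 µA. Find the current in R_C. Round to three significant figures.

I ≈ 10.0 µA

ΣG = 1/2.59 + 1/74.5 + 1/1.12 = 1.292.
R_C takes the fraction G_k/ΣG = 0.3861/1.292 = 0.2988, so I = 33.6 × 0.2988 = 10.04 µA.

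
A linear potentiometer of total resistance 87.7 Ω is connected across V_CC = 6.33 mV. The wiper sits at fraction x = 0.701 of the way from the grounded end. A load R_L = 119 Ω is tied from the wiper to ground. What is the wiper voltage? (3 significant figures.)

Lower segment x·R_p = 61.48 Ω; upper segment (1−x)·R_p = 26.22 Ω.
R_L loads the lower segment: effective lower R = 40.54 Ω.
Then V_out = V_CC · 40.54/(26.22 + 40.54) = 3.844 mV.

V_out ≈ 3.84 mV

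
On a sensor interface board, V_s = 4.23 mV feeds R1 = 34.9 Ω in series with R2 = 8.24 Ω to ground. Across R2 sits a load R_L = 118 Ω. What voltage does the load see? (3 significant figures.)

V_out ≈ 0.765 mV

First combine the lower leg with the load: R2 ‖ R_L = 7.702 Ω.
Now apply the divider: V_out = 4.23 × 0.1808 = 0.7648 mV.
(Unloaded it would be 0.808 mV; the load pulls it down.)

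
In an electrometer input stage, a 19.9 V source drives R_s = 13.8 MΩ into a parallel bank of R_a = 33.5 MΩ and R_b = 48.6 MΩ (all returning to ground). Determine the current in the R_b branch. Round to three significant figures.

I ≈ 0.241 µA

Equivalent of the parallel group: R_p = 19.83 MΩ.
V_A by voltage divider: V_A = 19.9 × 19.83/(13.8 + 19.83) = 11.73 V.
Branch current I = V_A/R_b = 11.73/48.6 = 0.2414 µA.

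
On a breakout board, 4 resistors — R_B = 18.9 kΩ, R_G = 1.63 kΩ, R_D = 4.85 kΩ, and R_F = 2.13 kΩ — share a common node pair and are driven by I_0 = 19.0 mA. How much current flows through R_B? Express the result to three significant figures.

I ≈ 0.749 mA

Conductances: ΣG = 1/18.9 + 1/1.63 + 1/4.85 + 1/2.13 = 1.342 (1/kΩ).
Current divider: I(R_B) = I_0 · G_k/ΣG = 19.0 × (0.05291/1.342) = 19.0 × 0.03942 = 0.7491 mA.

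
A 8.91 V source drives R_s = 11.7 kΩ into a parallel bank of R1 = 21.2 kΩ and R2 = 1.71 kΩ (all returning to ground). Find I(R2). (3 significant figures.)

I ≈ 0.621 mA

Parallel bank: R_p = 1/(1/21.2 + 1/1.71) = 1.582 kΩ.
V_A = 8.91 × 1.582/13.28 = 1.061 V.
I(R2) = V_A / R2 = 1.061/1.71 = 0.6207 mA.
(Check via current divider: I_total = 0.6708 mA; share G_k/ΣG = 0.9254 → same result.)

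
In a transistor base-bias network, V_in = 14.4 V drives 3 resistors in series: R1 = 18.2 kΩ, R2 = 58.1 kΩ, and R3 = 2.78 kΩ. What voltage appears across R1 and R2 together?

V ≈ 13.9 V

ΣR = 18.2 + 58.1 + 2.78 = 79.08 kΩ.
R_{R1..R2} = 18.2 + 58.1 = 76.30 kΩ.
Voltage divider: V = V_in · (76.30 / 79.08) = 14.4 × 0.9648 = 13.89 V.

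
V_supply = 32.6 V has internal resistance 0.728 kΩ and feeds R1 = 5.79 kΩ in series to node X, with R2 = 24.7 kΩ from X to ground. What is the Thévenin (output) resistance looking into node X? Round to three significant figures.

R1' = 0.728 + 5.79 = 6.518 kΩ (source resistance + R1).
Zeroing V_supply shorts the top of R1' to ground, so R_th = R1' ‖ R2 = 5.157 kΩ.

R_th ≈ 5.16 kΩ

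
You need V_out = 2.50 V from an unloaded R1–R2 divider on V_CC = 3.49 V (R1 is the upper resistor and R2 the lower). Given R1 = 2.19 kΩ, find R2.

R2 ≈ 5.53 kΩ

V_out/V_CC = R2/(R1+R2) = 0.7163.
Rearranging, R2 = R1·k/(1−k) = 2.19 × 2.525 = 5.530 kΩ.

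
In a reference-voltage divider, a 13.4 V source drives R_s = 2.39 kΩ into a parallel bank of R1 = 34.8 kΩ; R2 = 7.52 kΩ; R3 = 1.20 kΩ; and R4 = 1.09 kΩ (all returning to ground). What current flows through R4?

Equivalent of the parallel group: R_p = 0.5229 kΩ.
Node voltage V_A = V_in · R_p/(R_s + R_p) = 13.4 × 0.1795 = 2.405 V.
Branch current I = V_A/R4 = 2.405/1.09 = 2.207 mA.

I ≈ 2.21 mA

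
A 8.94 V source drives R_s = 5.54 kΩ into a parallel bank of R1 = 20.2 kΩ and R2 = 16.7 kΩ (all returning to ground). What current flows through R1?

Parallel bank: R_p = 1/(1/20.2 + 1/16.7) = 9.142 kΩ.
V_A = 8.94 × 9.142/14.68 = 5.567 V.
I(R1) = V_A / R1 = 5.567/20.2 = 0.2756 mA.
(Check via current divider: I_total = 0.6089 mA; share G_k/ΣG = 0.4526 → same result.)

I ≈ 0.276 mA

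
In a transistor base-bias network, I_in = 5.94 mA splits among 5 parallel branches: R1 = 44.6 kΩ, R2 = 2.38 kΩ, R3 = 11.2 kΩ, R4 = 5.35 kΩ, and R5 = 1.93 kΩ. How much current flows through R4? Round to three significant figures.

Conductances: ΣG = 1/44.6 + 1/2.38 + 1/11.2 + 1/5.35 + 1/1.93 = 1.237 (1/kΩ).
By the current-divider rule, I = I_in · G_k/ΣG = 5.94 × 0.1511 = 0.8976 mA.

I ≈ 0.898 mA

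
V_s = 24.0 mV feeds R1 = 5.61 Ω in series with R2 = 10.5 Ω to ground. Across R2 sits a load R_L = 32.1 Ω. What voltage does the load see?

V_out ≈ 14.0 mV

First combine the lower leg with the load: R2 ‖ R_L = 7.912 Ω.
Now apply the divider: V_out = 24.0 × 0.5851 = 14.04 mV.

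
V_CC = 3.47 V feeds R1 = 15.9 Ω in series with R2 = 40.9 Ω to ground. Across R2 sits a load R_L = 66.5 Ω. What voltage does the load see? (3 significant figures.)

V_out ≈ 2.13 V

The load sits in parallel with R2, giving an effective lower resistance R2' = R2·R_L/(R2+R_L) = 25.32 Ω.
Voltage divider with the loaded lower leg: V_out = 3.47 × 25.32/(15.9 + 25.32) = 3.47 × 0.6143 = 2.132 V.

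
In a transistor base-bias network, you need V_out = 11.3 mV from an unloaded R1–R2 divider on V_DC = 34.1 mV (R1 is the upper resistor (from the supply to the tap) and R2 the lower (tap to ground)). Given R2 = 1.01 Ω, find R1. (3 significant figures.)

R1 ≈ 2.04 Ω

Required fraction k = V_out/V_DC = 0.3314.
So R1 = R2 · (V_DC/V_out − 1) = 1.01 × (34.1/11.3 − 1) = 1.01 × 2.018 = 2.038 Ω.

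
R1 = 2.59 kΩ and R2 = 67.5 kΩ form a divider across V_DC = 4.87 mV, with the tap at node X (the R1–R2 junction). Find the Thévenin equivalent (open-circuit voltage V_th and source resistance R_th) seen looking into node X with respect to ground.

V_th ≈ 4.69 mV, R_th ≈ 2.49 kΩ

With X open, the divider is unloaded: V_th = 4.87 × 67.5/70.09 = 4.690 mV.
Zeroing V_DC shorts the top of R1 to ground, so R_th = R1 ‖ R2 = 2.494 kΩ.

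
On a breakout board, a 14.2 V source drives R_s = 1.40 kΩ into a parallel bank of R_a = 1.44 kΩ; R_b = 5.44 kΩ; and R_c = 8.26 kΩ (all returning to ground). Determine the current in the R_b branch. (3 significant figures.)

Equivalent of the parallel group: R_p = 1.001 kΩ.
V_A = 14.2 × 1.001/2.401 = 5.919 V.
Branch current I = V_A/R_b = 5.919/5.44 = 1.088 mA.

I ≈ 1.09 mA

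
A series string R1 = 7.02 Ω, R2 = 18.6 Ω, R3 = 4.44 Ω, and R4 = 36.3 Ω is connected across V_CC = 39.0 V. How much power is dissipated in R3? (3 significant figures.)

The common current is I = 39.0/66.36 = 0.5877 A.
P = I²R = 0.3454 × 4.44 = 1.534 W.

P ≈ 1.53 W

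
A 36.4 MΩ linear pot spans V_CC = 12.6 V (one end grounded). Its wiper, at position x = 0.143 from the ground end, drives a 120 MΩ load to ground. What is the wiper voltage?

The pot divides into 31.19 MΩ above the wiper and 5.205 MΩ below.
R_L loads the lower segment: effective lower R = 4.989 MΩ.
Loaded-divider output: V_out = 12.6 × 0.1379 = 1.737 V.

V_out ≈ 1.74 V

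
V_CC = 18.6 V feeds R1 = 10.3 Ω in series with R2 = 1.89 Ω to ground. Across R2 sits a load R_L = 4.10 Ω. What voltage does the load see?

First combine the lower leg with the load: R2 ‖ R_L = 1.294 Ω.
Now apply the divider: V_out = 18.6 × 0.1116 = 2.075 V.
(Unloaded it would be 2.88 V; the load pulls it down.)

V_out ≈ 2.08 V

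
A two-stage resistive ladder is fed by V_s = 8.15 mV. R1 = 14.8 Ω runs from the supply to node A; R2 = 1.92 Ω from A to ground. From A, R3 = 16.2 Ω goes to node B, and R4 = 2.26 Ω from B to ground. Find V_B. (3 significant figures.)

V_B ≈ 0.105 mV

The second stage (R3 + R4 = 18.46 Ω) loads node A in parallel with R2.
R2 ‖ (R3+R4) = 1.739 Ω.
V_A = 8.15 × 1.739/(14.8 + 1.739) = 0.8570 mV.
Stage 2 is unloaded, so V_B = V_A · R4/(R3+R4) = 0.8570 × 2.26/18.46 = 0.1049 mV.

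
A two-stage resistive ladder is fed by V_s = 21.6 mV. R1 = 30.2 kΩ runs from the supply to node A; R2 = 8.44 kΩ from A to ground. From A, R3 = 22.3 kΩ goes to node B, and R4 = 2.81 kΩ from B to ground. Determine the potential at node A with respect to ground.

V_A ≈ 3.74 mV

The second stage (R3 + R4 = 25.11 kΩ) loads node A in parallel with R2.
R2 ‖ (R3+R4) = 6.317 kΩ.
First divider: V_A = V_s · 6.317/(30.2 + 6.317) = 3.736 mV.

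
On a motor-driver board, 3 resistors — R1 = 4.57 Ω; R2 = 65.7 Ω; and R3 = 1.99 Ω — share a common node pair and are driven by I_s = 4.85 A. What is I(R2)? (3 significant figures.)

Total conductance ΣG = 1/4.57 + 1/65.7 + 1/1.99 = 0.7366 (units of 1/Ω).
R2 takes the fraction G_k/ΣG = 0.01522/0.7366 = 0.02066, so I = 4.85 × 0.02066 = 0.1002 A.

I ≈ 0.100 A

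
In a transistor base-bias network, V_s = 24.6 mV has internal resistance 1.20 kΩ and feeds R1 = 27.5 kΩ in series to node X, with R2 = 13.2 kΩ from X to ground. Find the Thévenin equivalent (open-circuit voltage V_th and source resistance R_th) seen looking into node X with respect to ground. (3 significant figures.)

R1' = 1.20 + 27.5 = 28.70 kΩ (source resistance + R1).
With X open, the divider is unloaded: V_th = 24.6 × 13.2/41.90 = 7.750 mV.
With V_s suppressed (replaced by a short), R_th = R1' ‖ R2 = (28.70 × 13.2)/(28.70 + 13.2) = 9.042 kΩ.

V_th ≈ 7.75 mV, R_th ≈ 9.04 kΩ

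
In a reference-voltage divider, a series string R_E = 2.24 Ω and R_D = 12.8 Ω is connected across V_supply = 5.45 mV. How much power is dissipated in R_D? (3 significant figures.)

Series current I = V_supply/ΣR = 5.45/15.04 = 0.3624 mA.
P(R_D) = I²·R_D = (0.3624)² × 12.8 = 1.681 µW.

P ≈ 1.68 µW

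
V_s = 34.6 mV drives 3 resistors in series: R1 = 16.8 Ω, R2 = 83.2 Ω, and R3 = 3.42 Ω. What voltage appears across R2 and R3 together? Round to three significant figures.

Total series resistance ΣR = 16.8 + 83.2 + 3.42 = 103.4 Ω.
R_{R2..R3} = 83.2 + 3.42 = 86.62 Ω.
Voltage divider: V = V_s · (86.62 / 103.4) = 34.6 × 0.8376 = 28.98 mV.

V ≈ 29.0 mV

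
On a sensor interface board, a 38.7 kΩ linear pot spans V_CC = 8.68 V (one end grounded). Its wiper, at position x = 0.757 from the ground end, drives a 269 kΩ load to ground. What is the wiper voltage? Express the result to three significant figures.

Lower segment x·R_p = 29.30 kΩ; upper segment (1−x)·R_p = 9.404 kΩ.
(x·R_p) ‖ R_L = 26.42 kΩ.
Then V_out = V_CC · 26.42/(9.404 + 26.42) = 6.401 V.

V_out ≈ 6.40 V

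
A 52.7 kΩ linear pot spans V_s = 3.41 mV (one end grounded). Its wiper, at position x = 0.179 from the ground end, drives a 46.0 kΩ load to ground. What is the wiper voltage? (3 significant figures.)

V_out ≈ 0.522 mV

Lower segment x·R_p = 9.433 kΩ; upper segment (1−x)·R_p = 43.27 kΩ.
Lower segment in parallel with the load: 9.433 ‖ 46.0 = 7.828 kΩ.
Then V_out = V_s · 7.828/(43.27 + 7.828) = 0.5224 mV.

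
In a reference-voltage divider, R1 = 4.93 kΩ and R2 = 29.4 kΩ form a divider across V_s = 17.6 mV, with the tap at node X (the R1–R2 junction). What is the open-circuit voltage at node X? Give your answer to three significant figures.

V_th ≈ 15.1 mV

Open-circuit (no load on X): V_th = V_s · R2/(R1 + R2) = 17.6 × 29.4/(4.930 + 29.4) = 15.07 mV.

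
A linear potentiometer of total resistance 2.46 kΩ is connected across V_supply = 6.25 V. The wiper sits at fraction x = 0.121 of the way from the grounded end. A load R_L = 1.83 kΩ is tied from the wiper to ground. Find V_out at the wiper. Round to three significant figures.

Split the track: R_lower = x·R_p = 0.2977 kΩ, R_upper = (1−x)·R_p = 2.162 kΩ.
R_L loads the lower segment: effective lower R = 0.2560 kΩ.
V_out = 6.25 × 0.2560/(2.162 + 0.2560) = 0.6617 V.

V_out ≈ 0.662 V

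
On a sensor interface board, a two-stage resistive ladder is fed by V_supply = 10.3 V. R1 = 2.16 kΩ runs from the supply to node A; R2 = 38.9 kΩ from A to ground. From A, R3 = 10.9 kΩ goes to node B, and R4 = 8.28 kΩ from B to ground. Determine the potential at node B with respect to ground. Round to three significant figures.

Node A sees R2 in parallel with the series input of stage 2, R3 + R4 = 19.18 kΩ.
R2 ‖ (R3+R4) = 12.85 kΩ.
First divider: V_A = V_supply · 12.85/(2.16 + 12.85) = 8.817 V.
Then the unloaded second divider: V_B = V_A × R4/(R3+R4) = 8.817 × 0.4317 = 3.806 V.

V_B ≈ 3.81 V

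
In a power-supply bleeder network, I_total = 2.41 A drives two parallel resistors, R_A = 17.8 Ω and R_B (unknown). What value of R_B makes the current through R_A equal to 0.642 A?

R_B ≈ 6.46 Ω

The fraction through R_A equals R_B/(R_A+R_B).
0.642/2.41 = R_B/(R_A + R_B) → R_B = R_A · (0.2664)/(1 − 0.2664) = 17.8 × 0.3631 = 6.464 Ω.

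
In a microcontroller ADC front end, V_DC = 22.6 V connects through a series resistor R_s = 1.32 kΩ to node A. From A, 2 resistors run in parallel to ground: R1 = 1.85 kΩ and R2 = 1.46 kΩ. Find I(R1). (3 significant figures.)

Combine the parallel branches: R_p = (1/1.85 + 1/1.46)⁻¹ = 0.8160 kΩ.
V_A = 22.6 × 0.8160/2.136 = 8.634 V.
Branch current I = V_A/R1 = 8.634/1.85 = 4.667 mA.
(Check via current divider: I_total = 10.58 mA; share G_k/ΣG = 0.4411 → same result.)

I ≈ 4.67 mA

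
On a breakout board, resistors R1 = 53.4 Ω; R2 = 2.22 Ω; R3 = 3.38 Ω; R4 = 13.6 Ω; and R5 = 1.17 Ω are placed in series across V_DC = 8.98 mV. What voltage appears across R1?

V ≈ 6.50 mV

ΣR = 53.4 + 2.22 + 3.38 + 13.6 + 1.17 = 73.77 Ω.
V = V_DC · R/ΣR = 8.98 × 0.7239 = 6.500 mV.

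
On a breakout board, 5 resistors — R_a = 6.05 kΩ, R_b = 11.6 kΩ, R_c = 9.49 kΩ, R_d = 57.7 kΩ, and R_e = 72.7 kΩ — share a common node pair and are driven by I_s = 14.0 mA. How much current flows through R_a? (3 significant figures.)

Conductances: ΣG = 1/6.05 + 1/11.6 + 1/9.49 + 1/57.7 + 1/72.7 = 0.3880 (1/kΩ).
R_a takes the fraction G_k/ΣG = 0.1653/0.3880 = 0.4261, so I = 14.0 × 0.4261 = 5.965 mA.

I ≈ 5.96 mA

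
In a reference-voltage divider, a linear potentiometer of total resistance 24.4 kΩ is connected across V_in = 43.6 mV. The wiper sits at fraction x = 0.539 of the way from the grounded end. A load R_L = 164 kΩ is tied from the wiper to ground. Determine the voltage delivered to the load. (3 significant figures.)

Lower segment x·R_p = 13.15 kΩ; upper segment (1−x)·R_p = 11.25 kΩ.
(x·R_p) ‖ R_L = 12.18 kΩ.
Then V_out = V_in · 12.18/(11.25 + 12.18) = 22.66 mV.

V_out ≈ 22.7 mV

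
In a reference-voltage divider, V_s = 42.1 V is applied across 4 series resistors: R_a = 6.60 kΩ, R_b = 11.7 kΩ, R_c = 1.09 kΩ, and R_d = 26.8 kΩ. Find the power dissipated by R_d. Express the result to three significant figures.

Series current I = V_s/ΣR = 42.1/46.19 = 0.9115 mA.
P(R_d) = I²·R_d = (0.9115)² × 26.8 = 22.26 mW.

P ≈ 22.3 mW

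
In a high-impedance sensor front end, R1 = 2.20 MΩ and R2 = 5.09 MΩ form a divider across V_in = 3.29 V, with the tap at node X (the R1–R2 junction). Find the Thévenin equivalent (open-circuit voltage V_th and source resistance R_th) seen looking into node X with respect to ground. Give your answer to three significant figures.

V_th is the unloaded tap voltage: V_in · R2/(R1+R2) = 3.29 × 0.6982 = 2.297 V.
Looking into X with the source shorted: R_th = R1·R2/(R1+R2) = 2.200 × 5.09/7.290 = 1.536 MΩ.

V_th ≈ 2.30 V, R_th ≈ 1.54 MΩ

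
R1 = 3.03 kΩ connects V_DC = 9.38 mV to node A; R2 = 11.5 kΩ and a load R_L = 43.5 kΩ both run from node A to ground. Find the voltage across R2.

The load sits in parallel with R2, giving an effective lower resistance R2' = R2·R_L/(R2+R_L) = 9.095 kΩ.
Then V_out = V_DC · R2'/(R1 + R2') = 9.38 × 9.095/12.13 = 7.036 mV.

V_out ≈ 7.04 mV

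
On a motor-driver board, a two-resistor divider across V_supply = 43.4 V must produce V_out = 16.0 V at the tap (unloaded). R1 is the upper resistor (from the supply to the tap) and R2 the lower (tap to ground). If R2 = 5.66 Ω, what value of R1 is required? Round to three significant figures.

Required fraction k = V_out/V_supply = 0.3687.
R1 = R2·(1/k − 1) = 5.66 × 1.712 = 9.693 Ω.

R1 ≈ 9.69 Ω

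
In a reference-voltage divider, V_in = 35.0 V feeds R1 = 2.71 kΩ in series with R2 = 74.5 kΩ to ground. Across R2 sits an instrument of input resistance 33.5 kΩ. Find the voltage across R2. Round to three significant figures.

V_out ≈ 31.3 V

First combine the lower leg with the load: R2 ‖ R_L = 23.11 kΩ.
Now apply the divider: V_out = 35.0 × 0.8950 = 31.33 V.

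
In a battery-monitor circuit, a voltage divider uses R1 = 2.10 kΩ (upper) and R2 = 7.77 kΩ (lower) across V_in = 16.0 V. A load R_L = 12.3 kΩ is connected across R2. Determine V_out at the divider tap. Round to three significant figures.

First combine the lower leg with the load: R2 ‖ R_L = 4.762 kΩ.
Voltage divider with the loaded lower leg: V_out = 16.0 × 4.762/(2.10 + 4.762) = 16.0 × 0.6940 = 11.10 V.
(Unloaded it would be 12.6 V; the load pulls it down.)

V_out ≈ 11.1 V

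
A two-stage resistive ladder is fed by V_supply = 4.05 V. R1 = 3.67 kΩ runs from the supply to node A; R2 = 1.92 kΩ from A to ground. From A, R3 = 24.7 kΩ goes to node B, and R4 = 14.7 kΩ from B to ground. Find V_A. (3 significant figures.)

Looking into the second stage from A: R3 + R4 = 39.40 kΩ appears in parallel with R2.
Effective lower resistance at A: R2 ‖ 39.40 = 1.831 kΩ.
V_A = 4.05 × 1.831/(3.67 + 1.831) = 1.348 V.

V_A ≈ 1.35 V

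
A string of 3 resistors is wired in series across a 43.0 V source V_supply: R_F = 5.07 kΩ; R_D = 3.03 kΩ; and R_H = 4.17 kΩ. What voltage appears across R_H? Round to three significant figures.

Series total: ΣR = 5.07 + 3.03 + 4.17 = 12.27 kΩ.
V = V_supply · R/ΣR = 43.0 × 0.3399 = 14.61 V.

V ≈ 14.6 V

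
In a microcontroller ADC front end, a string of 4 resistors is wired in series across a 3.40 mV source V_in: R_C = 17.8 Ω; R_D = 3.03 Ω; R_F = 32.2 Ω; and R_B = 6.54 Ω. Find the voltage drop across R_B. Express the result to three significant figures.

V ≈ 0.373 mV

Series total: ΣR = 17.8 + 3.03 + 32.2 + 6.54 = 59.57 Ω.
V = V_in · R/ΣR = 3.40 × 0.1098 = 0.3733 mV.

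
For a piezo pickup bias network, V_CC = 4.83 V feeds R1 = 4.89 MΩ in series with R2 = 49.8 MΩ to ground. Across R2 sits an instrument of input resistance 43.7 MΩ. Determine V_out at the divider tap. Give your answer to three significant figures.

First combine the lower leg with the load: R2 ‖ R_L = 23.28 MΩ.
Now apply the divider: V_out = 4.83 × 0.8264 = 3.991 V.
(Unloaded it would be 4.40 V; the load pulls it down.)

V_out ≈ 3.99 V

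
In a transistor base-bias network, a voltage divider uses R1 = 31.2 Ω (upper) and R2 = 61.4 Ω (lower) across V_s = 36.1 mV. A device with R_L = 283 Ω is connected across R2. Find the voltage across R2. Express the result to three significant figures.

V_out ≈ 22.3 mV

First combine the lower leg with the load: R2 ‖ R_L = 50.45 Ω.
Now apply the divider: V_out = 36.1 × 0.6179 = 22.31 mV.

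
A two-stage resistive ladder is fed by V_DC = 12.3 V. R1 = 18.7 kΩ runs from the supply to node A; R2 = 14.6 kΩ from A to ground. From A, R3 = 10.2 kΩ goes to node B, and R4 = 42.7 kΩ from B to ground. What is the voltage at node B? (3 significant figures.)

The second stage (R3 + R4 = 52.90 kΩ) loads node A in parallel with R2.
Effective lower resistance at A: R2 ‖ 52.90 = 11.44 kΩ.
V_A = 12.3 × 11.44/(18.7 + 11.44) = 4.669 V.
Then the unloaded second divider: V_B = V_A × R4/(R3+R4) = 4.669 × 0.8072 = 3.769 V.

V_B ≈ 3.77 V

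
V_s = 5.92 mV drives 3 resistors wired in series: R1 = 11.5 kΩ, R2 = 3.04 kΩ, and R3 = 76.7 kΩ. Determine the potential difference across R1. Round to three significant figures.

Series total: ΣR = 11.5 + 3.04 + 76.7 = 91.24 kΩ.
By the voltage-divider rule, V = 5.92 × 11.50/91.24 = 0.7462 mV.

V ≈ 0.746 mV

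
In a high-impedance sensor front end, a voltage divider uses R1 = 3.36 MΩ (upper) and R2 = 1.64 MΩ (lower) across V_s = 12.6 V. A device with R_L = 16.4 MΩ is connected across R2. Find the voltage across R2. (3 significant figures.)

V_out ≈ 3.87 V

The load sits in parallel with R2, giving an effective lower resistance R2' = R2·R_L/(R2+R_L) = 1.491 MΩ.
Now apply the divider: V_out = 12.6 × 0.3073 = 3.873 V.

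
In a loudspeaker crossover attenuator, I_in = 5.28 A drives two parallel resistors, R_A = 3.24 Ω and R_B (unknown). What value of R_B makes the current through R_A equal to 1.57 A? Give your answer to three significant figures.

R_B ≈ 1.37 Ω

In a two-way split, I_A/I_in = R_B/(R_A + R_B).
1.57/5.28 = R_B/(R_A + R_B) → R_B = R_A · (0.2973)/(1 − 0.2973) = 3.24 × 0.4232 = 1.371 Ω.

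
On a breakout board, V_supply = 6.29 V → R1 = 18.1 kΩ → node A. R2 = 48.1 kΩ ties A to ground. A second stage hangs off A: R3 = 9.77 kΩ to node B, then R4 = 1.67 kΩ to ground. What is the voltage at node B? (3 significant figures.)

V_B ≈ 0.310 V

Looking into the second stage from A: R3 + R4 = 11.44 kΩ appears in parallel with R2.
R2 ‖ (R3+R4) = 9.242 kΩ.
V_A = 6.29 × 9.242/(18.1 + 9.242) = 2.126 V.
Stage 2 is unloaded, so V_B = V_A · R4/(R3+R4) = 2.126 × 1.67/11.44 = 0.3104 V.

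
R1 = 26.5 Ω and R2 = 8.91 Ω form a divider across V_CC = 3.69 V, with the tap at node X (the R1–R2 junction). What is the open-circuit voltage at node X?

V_th ≈ 0.928 V

With X open, the divider is unloaded: V_th = 3.69 × 8.91/35.41 = 0.9285 V.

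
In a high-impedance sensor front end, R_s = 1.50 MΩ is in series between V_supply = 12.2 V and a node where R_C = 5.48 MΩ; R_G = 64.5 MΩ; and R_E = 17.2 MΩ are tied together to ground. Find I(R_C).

I ≈ 1.61 µA

Equivalent of the parallel group: R_p = 3.904 MΩ.
V_A = 12.2 × 3.904/5.404 = 8.814 V.
I(R_C) = V_A / R_C = 8.814/5.48 = 1.608 µA.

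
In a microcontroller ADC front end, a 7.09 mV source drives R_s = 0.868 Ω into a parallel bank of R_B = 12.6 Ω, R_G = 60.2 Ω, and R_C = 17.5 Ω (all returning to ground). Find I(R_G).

Combine the parallel branches: R_p = (1/12.6 + 1/60.2 + 1/17.5)⁻¹ = 6.531 Ω.
Node voltage V_A = V_supply · R_p/(R_s + R_p) = 7.09 × 0.8827 = 6.258 mV.
Branch current I = V_A/R_G = 6.258/60.2 = 0.1040 mA.

I ≈ 0.104 mA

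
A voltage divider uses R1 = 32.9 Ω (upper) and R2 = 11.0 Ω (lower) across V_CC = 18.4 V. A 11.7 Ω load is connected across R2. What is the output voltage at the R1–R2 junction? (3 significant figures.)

V_out ≈ 2.70 V

First combine the lower leg with the load: R2 ‖ R_L = 5.670 Ω.
Voltage divider with the loaded lower leg: V_out = 18.4 × 5.670/(32.9 + 5.670) = 18.4 × 0.1470 = 2.705 V.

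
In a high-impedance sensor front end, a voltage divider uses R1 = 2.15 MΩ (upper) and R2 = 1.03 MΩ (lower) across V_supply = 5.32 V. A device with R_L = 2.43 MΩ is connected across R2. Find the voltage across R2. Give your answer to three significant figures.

The load sits in parallel with R2, giving an effective lower resistance R2' = R2·R_L/(R2+R_L) = 0.7234 MΩ.
Then V_out = V_supply · R2'/(R1 + R2') = 5.32 × 0.7234/2.873 = 1.339 V.

V_out ≈ 1.34 V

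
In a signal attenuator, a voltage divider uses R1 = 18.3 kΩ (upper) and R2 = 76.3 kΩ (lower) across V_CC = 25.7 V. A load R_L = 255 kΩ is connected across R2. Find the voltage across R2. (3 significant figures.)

R2 ‖ R_L = (76.3 × 255)/(76.3 + 255) = 58.73 kΩ.
Now apply the divider: V_out = 25.7 × 0.7624 = 19.59 V.

V_out ≈ 19.6 V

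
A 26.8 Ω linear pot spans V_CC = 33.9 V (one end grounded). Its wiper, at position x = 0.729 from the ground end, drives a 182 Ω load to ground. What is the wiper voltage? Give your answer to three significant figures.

Lower segment x·R_p = 19.54 Ω; upper segment (1−x)·R_p = 7.263 Ω.
(x·R_p) ‖ R_L = 17.64 Ω.
V_out = 33.9 × 17.64/(7.263 + 17.64) = 24.01 V.
(Unloaded: V_out = x·V_CC = 24.7 V.)

V_out ≈ 24.0 V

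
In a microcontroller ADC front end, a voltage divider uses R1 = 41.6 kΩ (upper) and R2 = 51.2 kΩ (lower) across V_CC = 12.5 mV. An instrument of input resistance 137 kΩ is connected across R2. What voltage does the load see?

R2 ‖ R_L = (51.2 × 137)/(51.2 + 137) = 37.27 kΩ.
Then V_out = V_CC · R2'/(R1 + R2') = 12.5 × 37.27/78.87 = 5.907 mV.
(Unloaded it would be 6.90 mV; the load pulls it down.)

V_out ≈ 5.91 mV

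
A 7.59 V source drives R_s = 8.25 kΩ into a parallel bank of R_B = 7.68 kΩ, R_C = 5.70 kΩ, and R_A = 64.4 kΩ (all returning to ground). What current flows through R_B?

I ≈ 0.271 mA

Equivalent of the parallel group: R_p = 3.114 kΩ.
V_A by voltage divider: V_A = 7.59 × 3.114/(8.25 + 3.114) = 2.080 V.
I(R_B) = V_A / R_B = 2.080/7.68 = 0.2708 mA.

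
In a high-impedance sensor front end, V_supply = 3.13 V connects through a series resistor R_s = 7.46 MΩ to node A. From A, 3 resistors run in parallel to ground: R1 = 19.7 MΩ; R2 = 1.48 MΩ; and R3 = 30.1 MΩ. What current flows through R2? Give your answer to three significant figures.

I ≈ 0.317 µA

Parallel bank: R_p = 1/(1/19.7 + 1/1.48 + 1/30.1) = 1.316 MΩ.
Node voltage V_A = V_supply · R_p/(R_s + R_p) = 3.13 × 0.1500 = 0.4695 V.
I(R2) = V_A / R2 = 0.4695/1.48 = 0.3172 µA.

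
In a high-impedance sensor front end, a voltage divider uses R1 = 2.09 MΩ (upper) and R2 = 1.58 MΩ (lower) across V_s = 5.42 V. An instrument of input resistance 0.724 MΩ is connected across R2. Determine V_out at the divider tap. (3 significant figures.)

The load sits in parallel with R2, giving an effective lower resistance R2' = R2·R_L/(R2+R_L) = 0.4965 MΩ.
Now apply the divider: V_out = 5.42 × 0.1920 = 1.040 V.
(Unloaded it would be 2.33 V; the load pulls it down.)

V_out ≈ 1.04 V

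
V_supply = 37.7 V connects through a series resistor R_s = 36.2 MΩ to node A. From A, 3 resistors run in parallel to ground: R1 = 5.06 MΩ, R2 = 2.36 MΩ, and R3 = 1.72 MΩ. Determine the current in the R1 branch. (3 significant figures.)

I ≈ 0.167 µA

Combine the parallel branches: R_p = (1/5.06 + 1/2.36 + 1/1.72)⁻¹ = 0.8314 MΩ.
V_A by voltage divider: V_A = 37.7 × 0.8314/(36.2 + 0.8314) = 0.8464 V.
I(R1) = V_A / R1 = 0.8464/5.06 = 0.1673 µA.
(Check via current divider: I_total = 1.018 µA; share G_k/ΣG = 0.1643 → same result.)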